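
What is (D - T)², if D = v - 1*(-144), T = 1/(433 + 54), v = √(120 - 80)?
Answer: 4927282889/237169 + 280508*√10/487 ≈ 22597.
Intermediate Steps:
v = 2*√10 (v = √40 = 2*√10 ≈ 6.3246)
T = 1/487 ≈ 0.0020534
D = 144 + 2*√10 (D = 2*√10 - 1*(-144) = 2*√10 + 144 = 144 + 2*√10 ≈ 150.32)
(D - T)² = ((144 + 2*√10) - 1*1/487)² = ((144 + 2*√10) - 1/487)² = (70127/487 + 2*√10)²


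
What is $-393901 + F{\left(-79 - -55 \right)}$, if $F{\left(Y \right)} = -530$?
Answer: $-394431$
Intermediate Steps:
$-393901 + F{\left(-79 - -55 \right)} = -393901 - 530 = -394431$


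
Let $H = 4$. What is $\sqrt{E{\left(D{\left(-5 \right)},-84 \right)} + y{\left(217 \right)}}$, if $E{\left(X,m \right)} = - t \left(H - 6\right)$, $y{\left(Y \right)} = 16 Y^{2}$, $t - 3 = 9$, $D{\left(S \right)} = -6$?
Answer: $2 \sqrt{188362} \approx 868.01$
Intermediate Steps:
$t = 12$ ($t = 3 + 9 = 12$)
$E{\left(X,m \right)} = 24$ ($E{\left(X,m \right)} = - 12 \left(4 - 6\right) = - 12 \left(-2\right) = \left(-1\right) \left(-24\right) = 24$)
$\sqrt{E{\left(D{\left(-5 \right)},-84 \right)} + y{\left(217 \right)}} = \sqrt{24 + 16 \cdot 217^{2}} = \sqrt{24 + 16 \cdot 47089} = \sqrt{24 + 753424} = \sqrt{753448} = 2 \sqrt{188362}$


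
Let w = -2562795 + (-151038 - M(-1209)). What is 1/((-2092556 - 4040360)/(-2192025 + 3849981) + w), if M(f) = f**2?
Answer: -414489/1730706155575 ≈ -2.3949e-7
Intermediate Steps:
w = -4175514 (w = -2562795 + (-151038 - 1*(-1209)**2) = -2562795 + (-151038 - 1*1461681) = -2562795 + (-151038 - 1461681) = -2562795 - 1612719 = -4175514)
1/((-2092556 - 4040360)/(-2192025 + 3849981) + w) = 1/((-2092556 - 4040360)/(-2192025 + 3849981) - 4175514) = 1/(-6132916/1657956 - 4175514) = 1/(-6132916*1/1657956 - 4175514) = 1/(-1533229/414489 - 4175514) = 1/(-1730706155575/414489) = -414489/1730706155575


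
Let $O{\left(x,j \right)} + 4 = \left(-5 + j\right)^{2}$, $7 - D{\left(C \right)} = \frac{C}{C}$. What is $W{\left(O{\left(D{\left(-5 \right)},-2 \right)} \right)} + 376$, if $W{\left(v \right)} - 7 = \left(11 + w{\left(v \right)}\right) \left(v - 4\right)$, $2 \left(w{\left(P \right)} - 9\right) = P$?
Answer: $\frac{4251}{2} \approx 2125.5$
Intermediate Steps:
$w{\left(P \right)} = 9 + \frac{P}{2}$
$D{\left(C \right)} = 6$ ($D{\left(C \right)} = 7 - \frac{C}{C} = 7 - 1 = 6$)
$O{\left(x,j \right)} = -4 + \left(-5 + j\right)^{2}$
$W{\left(v \right)} = 7 + \left(-4 + v\right) \left(20 + \frac{v}{2}\right)$ ($W{\left(v \right)} = 7 + \left(11 + \left(9 + \frac{v}{2}\right)\right) \left(v - 4\right) = 7 + \left(20 + \frac{v}{2}\right) \left(-4 + v\right) = 7 + \left(-4 + v\right) \left(20 + \frac{v}{2}\right)$)
$W{\left(O{\left(D{\left(-5 \right)},-2 \right)} \right)} + 376 = \left(-73 + \frac{\left(-4 + \left(-5 - 2\right)^{2}\right)^{2}}{2} + 18 \left(-4 + \left(-5 - 2\right)^{2}\right)\right) + 376 = \left(-73 + \frac{\left(-4 + \left(-7\right)^{2}\right)^{2}}{2} + 18 \left(-4 + \left(-7\right)^{2}\right)\right) + 376 = \left(-73 + \frac{\left(-4 + 49\right)^{2}}{2} + 18 \left(-4 + 49\right)\right) + 376 = \left(-73 + \frac{45^{2}}{2} + 18 \cdot 45\right) + 376 = \left(-73 + \frac{1}{2} \cdot 2025 + 810\right) + 376 = \left(-73 + \frac{2025}{2} + 810\right) + 376 = \frac{3499}{2} + 376 = \frac{4251}{2}$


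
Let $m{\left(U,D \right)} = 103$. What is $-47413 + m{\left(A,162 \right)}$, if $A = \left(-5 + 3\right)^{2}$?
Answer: $-47310$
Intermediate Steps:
$A = 4$ ($A = \left(-2\right)^{2} = 4$)
$-47413 + m{\left(A,162 \right)} = -47413 + 103 = -47310$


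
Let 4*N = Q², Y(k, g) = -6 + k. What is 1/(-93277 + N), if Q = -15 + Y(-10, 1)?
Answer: -4/372147 ≈ -1.0748e-5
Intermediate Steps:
Q = -31 (Q = -15 + (-6 - 10) = -15 - 16 = -31)
N = 961/4 (N = (¼)*(-31)² = (¼)*961 = 961/4 ≈ 240.25)
1/(-93277 + N) = 1/(-93277 + 961/4) = 1/(-372147/4) = -4/372147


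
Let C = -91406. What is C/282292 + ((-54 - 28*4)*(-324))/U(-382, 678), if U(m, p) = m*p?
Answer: -1619024221/3046354118 ≈ -0.53146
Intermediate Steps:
C/282292 + ((-54 - 28*4)*(-324))/U(-382, 678) = -91406/282292 + ((-54 - 28*4)*(-324))/((-382*678)) = -91406*1/282292 + ((-54 - 112)*(-324))/(-258996) = -45703/141146 - 166*(-324)*(-1/258996) = -45703/141146 + 53784*(-1/258996) = -45703/141146 - 4482/21583 = -1619024221/3046354118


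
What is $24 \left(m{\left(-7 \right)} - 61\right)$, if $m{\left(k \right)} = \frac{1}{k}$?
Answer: $- \frac{10272}{7} \approx -1467.4$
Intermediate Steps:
$24 \left(m{\left(-7 \right)} - 61\right) = 24 \left(\frac{1}{-7} - 61\right) = 24 \left(- \frac{1}{7} - 61\right) = 24 \left(- \frac{428}{7}\right) = - \frac{10272}{7}$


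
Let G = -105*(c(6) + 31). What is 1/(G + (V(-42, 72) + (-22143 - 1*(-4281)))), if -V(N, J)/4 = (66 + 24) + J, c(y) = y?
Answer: -1/22395 ≈ -4.4653e-5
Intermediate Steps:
G = -3885 (G = -105*(6 + 31) = -105*37 = -3885)
V(N, J) = -360 - 4*J (V(N, J) = -4*((66 + 24) + J) = -4*(90 + J) = -360 - 4*J)
1/(G + (V(-42, 72) + (-22143 - 1*(-4281)))) = 1/(-3885 + ((-360 - 4*72) + (-22143 - 1*(-4281)))) = 1/(-3885 + ((-360 - 288) + (-22143 + 4281))) = 1/(-3885 + (-648 - 17862)) = 1/(-3885 - 18510) = 1/(-22395) = -1/22395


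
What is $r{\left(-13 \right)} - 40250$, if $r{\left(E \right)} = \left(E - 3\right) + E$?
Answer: $-40279$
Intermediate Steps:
$r{\left(E \right)} = -3 + 2 E$ ($r{\left(E \right)} = \left(-3 + E\right) + E = -3 + 2 E$)
$r{\left(-13 \right)} - 40250 = \left(-3 + 2 \left(-13\right)\right) - 40250 = \left(-3 - 26\right) - 40250 = -29 - 40250 = -40279$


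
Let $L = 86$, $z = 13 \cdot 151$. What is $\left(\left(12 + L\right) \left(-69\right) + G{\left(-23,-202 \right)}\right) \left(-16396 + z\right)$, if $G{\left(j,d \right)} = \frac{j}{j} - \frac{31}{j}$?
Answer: $\frac{2243927376}{23} \approx 9.7562 \cdot 10^{7}$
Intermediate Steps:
$z = 1963$
$G{\left(j,d \right)} = 1 - \frac{31}{j}$
$\left(\left(12 + L\right) \left(-69\right) + G{\left(-23,-202 \right)}\right) \left(-16396 + z\right) = \left(\left(12 + 86\right) \left(-69\right) + \frac{-31 - 23}{-23}\right) \left(-16396 + 1963\right) = \left(98 \left(-69\right) - - \frac{54}{23}\right) \left(-14433\right) = \left(-6762 + \frac{54}{23}\right) \left(-14433\right) = \left(- \frac{155472}{23}\right) \left(-14433\right) = \frac{2243927376}{23}$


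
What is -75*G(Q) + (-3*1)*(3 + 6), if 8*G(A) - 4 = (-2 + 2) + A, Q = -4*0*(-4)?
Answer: -129/2 ≈ -64.500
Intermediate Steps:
Q = 0 (Q = 0*(-4) = 0)
G(A) = ½ + A/8 (G(A) = ½ + ((-2 + 2) + A)/8 = ½ + (0 + A)/8 = ½ + A/8)
-75*G(Q) + (-3*1)*(3 + 6) = -75*(½ + (⅛)*0) + (-3*1)*(3 + 6) = -75*(½ + 0) - 3*9 = -75*½ - 27 = -75/2 - 27 = -129/2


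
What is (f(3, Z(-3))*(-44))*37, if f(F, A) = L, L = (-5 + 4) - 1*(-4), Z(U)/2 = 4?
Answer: -4884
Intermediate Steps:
Z(U) = 8 (Z(U) = 2*4 = 8)
L = 3 (L = -1 + 4 = 3)
f(F, A) = 3
(f(3, Z(-3))*(-44))*37 = (3*(-44))*37 = -132*37 = -4884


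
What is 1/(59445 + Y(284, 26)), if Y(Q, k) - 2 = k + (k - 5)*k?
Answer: 1/60019 ≈ 1.6661e-5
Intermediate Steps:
Y(Q, k) = 2 + k + k*(-5 + k) (Y(Q, k) = 2 + (k + (k - 5)*k) = 2 + (k + (-5 + k)*k) = 2 + (k + k*(-5 + k)) = 2 + k + k*(-5 + k))
1/(59445 + Y(284, 26)) = 1/(59445 + (2 + 26² - 4*26)) = 1/(59445 + (2 + 676 - 104)) = 1/(59445 + 574) = 1/60019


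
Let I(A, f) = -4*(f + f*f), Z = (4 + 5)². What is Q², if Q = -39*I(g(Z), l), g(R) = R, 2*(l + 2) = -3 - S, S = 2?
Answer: 6036849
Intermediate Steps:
l = -9/2 (l = -2 + (-3 - 1*2)/2 = -2 + (-3 - 2)/2 = -2 + (½)*(-5) = -2 - 5/2 = -9/2 ≈ -4.5000)
Z = 81 (Z = 9² = 81)
I(A, f) = -4*f - 4*f² (I(A, f) = -4*(f + f²) = -4*f - 4*f²)
Q = 2457 (Q = -(-156)*(-9)*(1 - 9/2)/2 = -(-156)*(-9)*(-7)/(2*2) = -39*(-63) = 2457)
Q² = 2457² = 6036849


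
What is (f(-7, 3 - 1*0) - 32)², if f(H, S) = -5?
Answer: 1369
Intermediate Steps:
(f(-7, 3 - 1*0) - 32)² = (-5 - 32)² = (-37)² = 1369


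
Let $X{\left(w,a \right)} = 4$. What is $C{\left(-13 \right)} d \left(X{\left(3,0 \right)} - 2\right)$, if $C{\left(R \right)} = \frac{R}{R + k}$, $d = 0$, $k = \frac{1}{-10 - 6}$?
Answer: $0$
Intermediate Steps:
$k = - \frac{1}{16}$ ($k = \frac{1}{-16} = - \frac{1}{16} \approx -0.0625$)
$C{\left(R \right)} = \frac{R}{- \frac{1}{16} + R}$ ($C{\left(R \right)} = \frac{R}{R - \frac{1}{16}} = \frac{R}{- \frac{1}{16} + R}$)
$C{\left(-13 \right)} d \left(X{\left(3,0 \right)} - 2\right) = 16 \left(-13\right) \frac{1}{-1 + 16 \left(-13\right)} 0 \left(4 - 2\right) = 16 \left(-13\right) \frac{1}{-1 - 208} \cdot 0 \cdot 2 = 16 \left(-13\right) \frac{1}{-209} \cdot 0 = 16 \left(-13\right) \left(- \frac{1}{209}\right) 0 = \frac{208}{209} \cdot 0 = 0$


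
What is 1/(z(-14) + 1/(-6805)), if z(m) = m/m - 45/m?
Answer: 95270/401481 ≈ 0.23730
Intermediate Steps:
z(m) = 1 - 45/m
1/(z(-14) + 1/(-6805)) = 1/((-45 - 14)/(-14) + 1/(-6805)) = 1/(-1/14*(-59) - 1/6805) = 1/(59/14 - 1/6805) = 1/(401481/95270) = 95270/401481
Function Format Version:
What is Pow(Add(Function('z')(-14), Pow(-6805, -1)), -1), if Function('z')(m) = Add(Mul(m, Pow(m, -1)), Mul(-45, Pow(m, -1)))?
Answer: Rational(95270, 401481) ≈ 0.23730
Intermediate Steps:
Function('z')(m) = Add(1, Mul(-45, Pow(m, -1)))
Pow(Add(Function('z')(-14), Pow(-6805, -1)), -1) = Pow(Add(Mul(Pow(-14, -1), Add(-45, -14)), Pow(-6805, -1)), -1) = Pow(Add(Mul(Rational(-1, 14), -59), Rational(-1, 6805)), -1) = Pow(Add(Rational(59, 14), Rational(-1, 6805)), -1) = Pow(Rational(401481, 95270), -1) = Rational(95270, 401481)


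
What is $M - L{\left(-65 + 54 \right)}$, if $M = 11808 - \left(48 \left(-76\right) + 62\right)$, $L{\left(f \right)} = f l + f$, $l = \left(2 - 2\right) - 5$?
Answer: $15350$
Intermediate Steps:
$l = -5$ ($l = \left(2 - 2\right) - 5 = 0 - 5 = -5$)
$L{\left(f \right)} = - 4 f$ ($L{\left(f \right)} = f \left(-5\right) + f = - 5 f + f = - 4 f$)
$M = 15394$ ($M = 11808 - \left(-3648 + 62\right) = 11808 - -3586 = 11808 + 3586 = 15394$)
$M - L{\left(-65 + 54 \right)} = 15394 - - 4 \left(-65 + 54\right) = 15394 - \left(-4\right) \left(-11\right) = 15394 - 44 = 15350$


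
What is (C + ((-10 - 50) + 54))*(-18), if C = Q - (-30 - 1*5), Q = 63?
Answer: -1656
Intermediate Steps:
C = 98 (C = 63 - (-30 - 1*5) = 63 - (-30 - 5) = 63 - 1*(-35) = 63 + 35 = 98)
(C + ((-10 - 50) + 54))*(-18) = (98 + ((-10 - 50) + 54))*(-18) = (98 + (-60 + 54))*(-18) = (98 - 6)*(-18) = 92*(-18) = -1656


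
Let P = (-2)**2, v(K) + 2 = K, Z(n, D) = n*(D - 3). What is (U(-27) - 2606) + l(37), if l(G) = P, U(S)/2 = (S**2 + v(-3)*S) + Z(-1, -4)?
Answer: -860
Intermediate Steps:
Z(n, D) = n*(-3 + D)
v(K) = -2 + K
P = 4
U(S) = 14 - 10*S + 2*S**2 (U(S) = 2*((S**2 + (-2 - 3)*S) - (-3 - 4)) = 2*((S**2 - 5*S) - 1*(-7)) = 2*((S**2 - 5*S) + 7) = 2*(7 + S**2 - 5*S) = 14 - 10*S + 2*S**2)
l(G) = 4
(U(-27) - 2606) + l(37) = ((14 - 10*(-27) + 2*(-27)**2) - 2606) + 4 = ((14 + 270 + 2*729) - 2606) + 4 = ((14 + 270 + 1458) - 2606) + 4 = (1742 - 2606) + 4 = -864 + 4 = -860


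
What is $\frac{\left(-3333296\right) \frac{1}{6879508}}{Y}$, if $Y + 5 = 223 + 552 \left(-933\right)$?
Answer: $\frac{416662}{442694619923} \approx 9.412 \cdot 10^{-7}$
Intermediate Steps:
$Y = -514798$ ($Y = -5 + \left(223 + 552 \left(-933\right)\right) = -5 + \left(223 - 515016\right) = -5 - 514793 = -514798$)
$\frac{\left(-3333296\right) \frac{1}{6879508}}{Y} = \frac{\left(-3333296\right) \frac{1}{6879508}}{-514798} = \left(-3333296\right) \frac{1}{6879508} \left(- \frac{1}{514798}\right) = \left(- \frac{833324}{1719877}\right) \left(- \frac{1}{514798}\right) = \frac{416662}{442694619923}$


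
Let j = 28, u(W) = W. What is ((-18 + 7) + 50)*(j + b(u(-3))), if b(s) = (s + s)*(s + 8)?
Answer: -78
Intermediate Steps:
b(s) = 2*s*(8 + s) (b(s) = (2*s)*(8 + s) = 2*s*(8 + s))
((-18 + 7) + 50)*(j + b(u(-3))) = ((-18 + 7) + 50)*(28 + 2*(-3)*(8 - 3)) = (-11 + 50)*(28 + 2*(-3)*5) = 39*(28 - 30) = 39*(-2) = -78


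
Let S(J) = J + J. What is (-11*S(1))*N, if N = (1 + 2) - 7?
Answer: 88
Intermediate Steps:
S(J) = 2*J
N = -4 (N = 3 - 7 = -4)
(-11*S(1))*N = -22*(-4) = 88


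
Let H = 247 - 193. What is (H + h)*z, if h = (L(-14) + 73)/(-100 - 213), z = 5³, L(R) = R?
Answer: 2105375/313 ≈ 6726.4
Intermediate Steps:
H = 54
z = 125
h = -59/313 (h = (-14 + 73)/(-100 - 213) = 59/(-313) = 59*(-1/313) = -59/313 ≈ -0.18850)
(H + h)*z = (54 - 59/313)*125 = (16843/313)*125 = 2105375/313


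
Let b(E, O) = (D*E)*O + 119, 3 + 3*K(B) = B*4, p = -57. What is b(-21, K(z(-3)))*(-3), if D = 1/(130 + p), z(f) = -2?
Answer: -26292/73 ≈ -360.16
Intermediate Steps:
K(B) = -1 + 4*B/3 (K(B) = -1 + (B*4)/3 = -1 + (4*B)/3 = -1 + 4*B/3)
D = 1/73 (D = 1/(130 - 57) = 1/73 ≈ 0.013699)
b(E, O) = 119 + E*O/73 (b(E, O) = (E/73)*O + 119 = E*O/73 + 119 = 119 + E*O/73)
b(-21, K(z(-3)))*(-3) = (119 + (1/73)*(-21)*(-1 + (4/3)*(-2)))*(-3) = (119 + (1/73)*(-21)*(-1 - 8/3))*(-3) = (119 + (1/73)*(-21)*(-11/3))*(-3) = (119 + 77/73)*(-3) = (8764/73)*(-3) = -26292/73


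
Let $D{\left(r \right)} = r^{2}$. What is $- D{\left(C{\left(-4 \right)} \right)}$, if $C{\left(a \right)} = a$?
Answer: $-16$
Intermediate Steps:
$- D{\left(C{\left(-4 \right)} \right)} = - \left(-4\right)^{2} = \left(-1\right) 16 = -16$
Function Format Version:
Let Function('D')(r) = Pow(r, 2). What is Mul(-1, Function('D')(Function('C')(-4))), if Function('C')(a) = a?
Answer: -16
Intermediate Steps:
Mul(-1, Function('D')(Function('C')(-4))) = Mul(-1, Pow(-4, 2)) = Mul(-1, 16) = -16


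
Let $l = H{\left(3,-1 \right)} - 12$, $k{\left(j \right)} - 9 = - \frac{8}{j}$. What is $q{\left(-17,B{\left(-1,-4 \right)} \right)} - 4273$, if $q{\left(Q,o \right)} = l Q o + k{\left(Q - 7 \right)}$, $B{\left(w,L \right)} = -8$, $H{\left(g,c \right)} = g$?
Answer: $- \frac{16463}{3} \approx -5487.7$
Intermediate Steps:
$k{\left(j \right)} = 9 - \frac{8}{j}$
$l = -9$ ($l = 3 - 12 = -9$)
$q{\left(Q,o \right)} = 9 - \frac{8}{-7 + Q} - 9 Q o$ ($q{\left(Q,o \right)} = - 9 Q o + \left(9 - \frac{8}{Q - 7}\right) = - 9 Q o + \left(9 - \frac{8}{-7 + Q}\right) = 9 - \frac{8}{-7 + Q} - 9 Q o$)
$q{\left(-17,B{\left(-1,-4 \right)} \right)} - 4273 = \frac{-8 + 9 \left(1 - \left(-17\right) \left(-8\right)\right) \left(-7 - 17\right)}{-7 - 17} - 4273 = \frac{-8 + 9 \left(1 - 136\right) \left(-24\right)}{-24} - 4273 = - \frac{-8 + 9 \left(-135\right) \left(-24\right)}{24} - 4273 = - \frac{-8 + 29160}{24} - 4273 = \left(- \frac{1}{24}\right) 29152 - 4273 = - \frac{3644}{3} - 4273 = - \frac{16463}{3}$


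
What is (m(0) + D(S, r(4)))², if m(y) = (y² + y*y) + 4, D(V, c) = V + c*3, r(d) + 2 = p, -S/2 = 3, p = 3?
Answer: 1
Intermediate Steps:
S = -6 (S = -2*3 = -6)
r(d) = 1 (r(d) = -2 + 3 = 1)
D(V, c) = V + 3*c
m(y) = 4 + 2*y² (m(y) = (y² + y²) + 4 = 2*y² + 4 = 4 + 2*y²)
(m(0) + D(S, r(4)))² = ((4 + 2*0²) + (-6 + 3*1))² = ((4 + 2*0) + (-6 + 3))² = ((4 + 0) - 3)² = (4 - 3)² = 1² = 1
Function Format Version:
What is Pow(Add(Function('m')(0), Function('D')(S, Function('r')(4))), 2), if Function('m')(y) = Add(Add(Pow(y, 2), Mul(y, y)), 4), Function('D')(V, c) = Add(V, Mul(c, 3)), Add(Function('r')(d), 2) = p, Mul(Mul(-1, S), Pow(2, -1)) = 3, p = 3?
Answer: 1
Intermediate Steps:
S = -6 (S = Mul(-2, 3) = -6)
Function('r')(d) = 1 (Function('r')(d) = Add(-2, 3) = 1)
Function('D')(V, c) = Add(V, Mul(3, c))
Function('m')(y) = Add(4, Mul(2, Pow(y, 2))) (Function('m')(y) = Add(Add(Pow(y, 2), Pow(y, 2)), 4) = Add(Mul(2, Pow(y, 2)), 4) = Add(4, Mul(2, Pow(y, 2))))
Pow(Add(Function('m')(0), Function('D')(S, Function('r')(4))), 2) = Pow(Add(Add(4, Mul(2, Pow(0, 2))), Add(-6, Mul(3, 1))), 2) = Pow(Add(Add(4, Mul(2, 0)), Add(-6, 3)), 2) = Pow(Add(Add(4, 0), -3), 2) = Pow(Add(4, -3), 2) = Pow(1, 2) = 1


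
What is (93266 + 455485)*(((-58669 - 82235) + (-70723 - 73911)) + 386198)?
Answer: 55237275660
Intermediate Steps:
(93266 + 455485)*(((-58669 - 82235) + (-70723 - 73911)) + 386198) = 548751*((-140904 - 144634) + 386198) = 548751*(-285538 + 386198) = 548751*100660 = 55237275660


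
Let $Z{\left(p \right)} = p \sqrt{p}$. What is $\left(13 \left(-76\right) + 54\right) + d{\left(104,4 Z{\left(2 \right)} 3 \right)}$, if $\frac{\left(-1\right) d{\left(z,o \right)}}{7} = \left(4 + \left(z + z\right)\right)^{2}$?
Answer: $-315542$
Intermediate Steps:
$Z{\left(p \right)} = p^{\frac{3}{2}}$
$d{\left(z,o \right)} = - 7 \left(4 + 2 z\right)^{2}$ ($d{\left(z,o \right)} = - 7 \left(4 + \left(z + z\right)\right)^{2} = - 7 \left(4 + 2 z\right)^{2}$)
$\left(13 \left(-76\right) + 54\right) + d{\left(104,4 Z{\left(2 \right)} 3 \right)} = \left(13 \left(-76\right) + 54\right) - 28 \left(2 + 104\right)^{2} = \left(-988 + 54\right) - 28 \cdot 106^{2} = -934 - 314608 = -315542$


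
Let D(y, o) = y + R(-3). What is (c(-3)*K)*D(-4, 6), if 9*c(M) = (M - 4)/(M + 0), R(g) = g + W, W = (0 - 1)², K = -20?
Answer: 280/9 ≈ 31.111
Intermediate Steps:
W = 1 (W = (-1)² = 1)
R(g) = 1 + g (R(g) = g + 1 = 1 + g)
D(y, o) = -2 + y (D(y, o) = y + (1 - 3) = y - 2 = -2 + y)
c(M) = (-4 + M)/(9*M) (c(M) = ((M - 4)/(M + 0))/9 = ((-4 + M)/M)/9 = (-4 + M)/(9*M))
(c(-3)*K)*D(-4, 6) = (((⅑)*(-4 - 3)/(-3))*(-20))*(-2 - 4) = (((⅑)*(-⅓)*(-7))*(-20))*(-6) = ((7/27)*(-20))*(-6) = -140/27*(-6) = 280/9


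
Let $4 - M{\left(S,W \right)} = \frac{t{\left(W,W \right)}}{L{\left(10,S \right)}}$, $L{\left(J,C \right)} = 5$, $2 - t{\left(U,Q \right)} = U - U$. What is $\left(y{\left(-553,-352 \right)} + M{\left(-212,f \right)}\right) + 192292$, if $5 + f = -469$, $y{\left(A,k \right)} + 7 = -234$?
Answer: $\frac{960273}{5} \approx 1.9205 \cdot 10^{5}$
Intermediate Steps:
$y{\left(A,k \right)} = -241$ ($y{\left(A,k \right)} = -7 - 234 = -241$)
$f = -474$ ($f = -5 - 469 = -474$)
$t{\left(U,Q \right)} = 2$ ($t{\left(U,Q \right)} = 2 - \left(U - U\right) = 2 - 0 = 2 + 0 = 2$)
$M{\left(S,W \right)} = \frac{18}{5}$ ($M{\left(S,W \right)} = 4 - \frac{2}{5} = \frac{18}{5}$)
$\left(y{\left(-553,-352 \right)} + M{\left(-212,f \right)}\right) + 192292 = \left(-241 + \frac{18}{5}\right) + 192292 = - \frac{1187}{5} + 192292 = \frac{960273}{5}$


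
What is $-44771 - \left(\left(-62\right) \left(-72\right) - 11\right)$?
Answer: $-49224$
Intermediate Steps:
$-44771 - \left(\left(-62\right) \left(-72\right) - 11\right) = -44771 - \left(4464 - 11\right) = -44771 - 4453 = -49224$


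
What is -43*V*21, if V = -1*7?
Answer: 6321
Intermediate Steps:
V = -7
-43*V*21 = -43*(-7)*21 = 301*21 = 6321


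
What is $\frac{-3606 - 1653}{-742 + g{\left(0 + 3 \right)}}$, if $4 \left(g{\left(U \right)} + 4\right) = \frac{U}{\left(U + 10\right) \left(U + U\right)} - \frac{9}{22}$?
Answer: $\frac{1002716}{142255} \approx 7.0487$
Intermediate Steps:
$g{\left(U \right)} = - \frac{361}{88} + \frac{1}{8 \left(10 + U\right)}$ ($g{\left(U \right)} = -4 + \frac{\frac{U}{\left(U + 10\right) \left(U + U\right)} - \frac{9}{22}}{4} = -4 + \frac{\frac{U}{\left(10 + U\right) 2 U} - \frac{9}{22}}{4} = -4 + \frac{\frac{U}{2 U \left(10 + U\right)} - \frac{9}{22}}{4} = -4 + \frac{U \frac{1}{2 U \left(10 + U\right)} - \frac{9}{22}}{4} = -4 + \frac{\frac{1}{2 \left(10 + U\right)} - \frac{9}{22}}{4} = -4 + \frac{- \frac{9}{22} + \frac{1}{2 \left(10 + U\right)}}{4} = -4 - \left(\frac{9}{88} - \frac{1}{8 \left(10 + U\right)}\right) = - \frac{361}{88} + \frac{1}{8 \left(10 + U\right)}$)
$\frac{-3606 - 1653}{-742 + g{\left(0 + 3 \right)}} = \frac{-3606 - 1653}{-742 + \frac{-3599 - 361 \left(0 + 3\right)}{88 \left(10 + \left(0 + 3\right)\right)}} = - \frac{5259}{-742 + \frac{-3599 - 1083}{88 \left(10 + 3\right)}} = - \frac{5259}{-742 + \frac{-3599 - 1083}{88 \cdot 13}} = - \frac{5259}{-742 + \frac{1}{88} \cdot \frac{1}{13} \left(-4682\right)} = - \frac{5259}{-742 - \frac{2341}{572}} = - \frac{5259}{- \frac{426765}{572}} = \left(-5259\right) \left(- \frac{572}{426765}\right) = \frac{1002716}{142255}$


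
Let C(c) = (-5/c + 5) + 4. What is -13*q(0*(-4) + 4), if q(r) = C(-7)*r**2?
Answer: -14144/7 ≈ -2020.6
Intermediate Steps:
C(c) = 9 - 5/c (C(c) = (5 - 5/c) + 4 = 9 - 5/c)
q(r) = 68*r**2/7 (q(r) = (9 - 5/(-7))*r**2 = (9 - 5*(-1/7))*r**2 = (9 + 5/7)*r**2 = 68*r**2/7)
-13*q(0*(-4) + 4) = -884*(0*(-4) + 4)**2/7 = -884*(0 + 4)**2/7 = -884*4**2/7 = -884*16/7 = -13*1088/7 = -14144/7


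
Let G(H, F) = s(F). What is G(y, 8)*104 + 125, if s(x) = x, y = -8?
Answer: 957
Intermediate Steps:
G(H, F) = F
G(y, 8)*104 + 125 = 8*104 + 125 = 832 + 125 = 957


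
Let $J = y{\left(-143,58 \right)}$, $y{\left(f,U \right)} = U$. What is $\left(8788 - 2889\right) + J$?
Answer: $5957$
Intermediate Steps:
$J = 58$
$\left(8788 - 2889\right) + J = \left(8788 - 2889\right) + 58 = 5899 + 58 = 5957$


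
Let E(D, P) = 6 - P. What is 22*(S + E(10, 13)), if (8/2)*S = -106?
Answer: -737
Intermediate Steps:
S = -53/2 (S = (¼)*(-106) = -53/2 ≈ -26.500)
22*(S + E(10, 13)) = 22*(-53/2 + (6 - 1*13)) = 22*(-53/2 + (6 - 13)) = 22*(-53/2 - 7) = 22*(-67/2) = -737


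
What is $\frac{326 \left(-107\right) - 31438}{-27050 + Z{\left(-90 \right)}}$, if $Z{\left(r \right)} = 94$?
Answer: $\frac{16580}{6739} \approx 2.4603$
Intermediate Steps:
$\frac{326 \left(-107\right) - 31438}{-27050 + Z{\left(-90 \right)}} = \frac{326 \left(-107\right) - 31438}{-27050 + 94} = \frac{-34882 - 31438}{-26956} = \left(-66320\right) \left(- \frac{1}{26956}\right) = \frac{16580}{6739}$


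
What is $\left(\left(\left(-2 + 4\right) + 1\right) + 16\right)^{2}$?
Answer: $361$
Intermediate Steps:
$\left(\left(\left(-2 + 4\right) + 1\right) + 16\right)^{2} = \left(\left(2 + 1\right) + 16\right)^{2} = \left(3 + 16\right)^{2} = 19^{2} = 361$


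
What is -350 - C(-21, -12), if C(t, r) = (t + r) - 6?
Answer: -311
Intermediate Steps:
C(t, r) = -6 + r + t (C(t, r) = (r + t) - 6 = -6 + r + t)
-350 - C(-21, -12) = -350 - (-6 - 12 - 21) = -350 - 1*(-39) = -350 + 39 = -311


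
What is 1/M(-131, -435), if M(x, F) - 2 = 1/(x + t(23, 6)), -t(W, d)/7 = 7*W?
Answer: 1258/2515 ≈ 0.50020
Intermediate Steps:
t(W, d) = -49*W
M(x, F) = 2 + 1/(-1127 + x) (M(x, F) = 2 + 1/(x - 49*23) = 2 + 1/(x - 1127) = 2 + 1/(-1127 + x))
1/M(-131, -435) = 1/((-2253 + 2*(-131))/(-1127 - 131)) = 1/((-2253 - 262)/(-1258)) = 1/(-1/1258*(-2515)) = 1/(2515/1258) = 1258/2515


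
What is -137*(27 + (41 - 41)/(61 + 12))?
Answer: -3699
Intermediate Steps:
-137*(27 + (41 - 41)/(61 + 12)) = -137*(27 + 0/73) = -137*(27 + 0*(1/73)) = -137*(27 + 0) = -137*27 = -3699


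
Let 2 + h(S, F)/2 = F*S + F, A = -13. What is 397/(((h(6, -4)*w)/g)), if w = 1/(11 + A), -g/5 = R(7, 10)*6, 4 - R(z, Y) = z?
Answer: 1191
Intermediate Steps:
R(z, Y) = 4 - z
h(S, F) = -4 + 2*F + 2*F*S (h(S, F) = -4 + 2*(F*S + F) = -4 + 2*(F + F*S) = -4 + (2*F + 2*F*S) = -4 + 2*F + 2*F*S)
g = 90 (g = -5*(4 - 1*7)*6 = -5*(4 - 7)*6 = -(-15)*6 = -5*(-18) = 90)
w = -½ (w = 1/(11 - 13) = 1/(-2) = -½ ≈ -0.50000)
397/(((h(6, -4)*w)/g)) = 397/((((-4 + 2*(-4) + 2*(-4)*6)*(-½))/90)) = 397/((((-4 - 8 - 48)*(-½))*(1/90))) = 397/((-60*(-½)*(1/90))) = 397/((30*(1/90))) = 397/(⅓) = 397*3 = 1191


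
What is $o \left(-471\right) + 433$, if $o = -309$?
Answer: $145972$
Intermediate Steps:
$o \left(-471\right) + 433 = \left(-309\right) \left(-471\right) + 433 = 145539 + 433 = 145972$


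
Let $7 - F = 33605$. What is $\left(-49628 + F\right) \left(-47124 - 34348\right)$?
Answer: $6780588672$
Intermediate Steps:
$F = -33598$ ($F = 7 - 33605 = -33598$)
$\left(-49628 + F\right) \left(-47124 - 34348\right) = \left(-49628 - 33598\right) \left(-47124 - 34348\right) = \left(-83226\right) \left(-81472\right) = 6780588672$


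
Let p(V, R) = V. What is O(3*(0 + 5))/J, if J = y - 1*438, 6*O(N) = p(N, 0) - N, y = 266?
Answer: 0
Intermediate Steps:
O(N) = 0 (O(N) = (N - N)/6 = (⅙)*0 = 0)
J = -172 (J = 266 - 1*438 = 266 - 438 = -172)
O(3*(0 + 5))/J = 0/(-172) = 0*(-1/172) = 0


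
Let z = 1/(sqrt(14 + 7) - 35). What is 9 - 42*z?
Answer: 879/86 + 3*sqrt(21)/86 ≈ 10.381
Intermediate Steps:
z = 1/(-35 + sqrt(21)) (z = 1/(sqrt(21) - 35) = 1/(-35 + sqrt(21)) ≈ -0.032876)
9 - 42*z = 9 - 42*(-5/172 - sqrt(21)/1204) = 9 + (105/86 + 3*sqrt(21)/86) = 879/86 + 3*sqrt(21)/86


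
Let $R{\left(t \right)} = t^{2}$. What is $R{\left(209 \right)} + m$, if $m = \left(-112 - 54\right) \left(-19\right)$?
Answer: $46835$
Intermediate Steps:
$m = 3154$ ($m = \left(-166\right) \left(-19\right) = 3154$)
$R{\left(209 \right)} + m = 209^{2} + 3154 = 43681 + 3154 = 46835$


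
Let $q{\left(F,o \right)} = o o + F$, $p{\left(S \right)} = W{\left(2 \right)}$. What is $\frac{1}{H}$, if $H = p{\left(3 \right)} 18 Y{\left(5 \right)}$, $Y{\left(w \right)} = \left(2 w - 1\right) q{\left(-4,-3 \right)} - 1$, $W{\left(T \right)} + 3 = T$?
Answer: $- \frac{1}{792} \approx -0.0012626$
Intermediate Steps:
$W{\left(T \right)} = -3 + T$
$p{\left(S \right)} = -1$ ($p{\left(S \right)} = -3 + 2 = -1$)
$q{\left(F,o \right)} = F + o^{2}$ ($q{\left(F,o \right)} = o^{2} + F = F + o^{2}$)
$Y{\left(w \right)} = -6 + 10 w$ ($Y{\left(w \right)} = \left(2 w - 1\right) \left(-4 + \left(-3\right)^{2}\right) - 1 = \left(-1 + 2 w\right) \left(-4 + 9\right) - 1 = \left(-1 + 2 w\right) 5 - 1 = \left(-5 + 10 w\right) - 1 = -6 + 10 w$)
$H = -792$ ($H = \left(-1\right) 18 \left(-6 + 10 \cdot 5\right) = - 18 \left(-6 + 50\right) = \left(-18\right) 44 = -792$)
$\frac{1}{H} = \frac{1}{-792} = - \frac{1}{792}$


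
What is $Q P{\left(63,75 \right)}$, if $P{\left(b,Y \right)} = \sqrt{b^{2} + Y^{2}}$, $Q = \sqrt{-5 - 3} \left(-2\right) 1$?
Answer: $- 24 i \sqrt{533} \approx - 554.08 i$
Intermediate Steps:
$Q = - 4 i \sqrt{2}$ ($Q = \sqrt{-8} \left(-2\right) 1 = 2 i \sqrt{2} \left(-2\right) 1 = - 4 i \sqrt{2} \cdot 1 = - 4 i \sqrt{2} \approx - 5.6569 i$)
$P{\left(b,Y \right)} = \sqrt{Y^{2} + b^{2}}$
$Q P{\left(63,75 \right)} = - 4 i \sqrt{2} \sqrt{75^{2} + 63^{2}} = - 4 i \sqrt{2} \sqrt{5625 + 3969} = - 4 i \sqrt{2} \sqrt{9594} = - 4 i \sqrt{2} \cdot 3 \sqrt{1066} = - 24 i \sqrt{533}$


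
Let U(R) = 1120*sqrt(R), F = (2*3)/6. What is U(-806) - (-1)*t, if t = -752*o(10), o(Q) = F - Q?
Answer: 6768 + 1120*I*sqrt(806) ≈ 6768.0 + 31797.0*I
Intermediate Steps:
F = 1 (F = 6*(1/6) = 1)
o(Q) = 1 - Q
t = 6768 (t = -752*(1 - 1*10) = -752*(1 - 10) = -752*(-9) = 6768)
U(-806) - (-1)*t = 1120*sqrt(-806) - (-1)*6768 = 1120*(I*sqrt(806)) - 1*(-6768) = 1120*I*sqrt(806) + 6768 = 6768 + 1120*I*sqrt(806)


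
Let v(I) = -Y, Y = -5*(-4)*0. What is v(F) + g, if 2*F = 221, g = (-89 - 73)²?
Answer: 26244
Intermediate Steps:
g = 26244 (g = (-162)² = 26244)
F = 221/2 (F = (½)*221 = 221/2 ≈ 110.50)
Y = 0 (Y = 20*0 = 0)
v(I) = 0 (v(I) = -1*0 = 0)
v(F) + g = 0 + 26244 = 26244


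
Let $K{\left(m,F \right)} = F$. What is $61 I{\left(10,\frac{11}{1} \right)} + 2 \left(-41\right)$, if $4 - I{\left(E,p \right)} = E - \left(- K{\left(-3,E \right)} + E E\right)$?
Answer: $5042$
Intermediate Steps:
$I{\left(E,p \right)} = 4 + E^{2} - 2 E$ ($I{\left(E,p \right)} = 4 - \left(E + \left(E - E E\right)\right) = 4 - \left(E - \left(E^{2} - E\right)\right) = 4 - \left(- E^{2} + 2 E\right) = 4 + \left(E^{2} - 2 E\right) = 4 + E^{2} - 2 E$)
$61 I{\left(10,\frac{11}{1} \right)} + 2 \left(-41\right) = 61 \left(4 + 10^{2} - 20\right) + 2 \left(-41\right) = 61 \left(4 + 100 - 20\right) - 82 = 61 \cdot 84 - 82 = 5124 - 82 = 5042$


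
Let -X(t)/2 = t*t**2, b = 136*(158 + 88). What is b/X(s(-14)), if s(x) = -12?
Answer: 697/72 ≈ 9.6806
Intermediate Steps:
b = 33456 (b = 136*246 = 33456)
X(t) = -2*t**3 (X(t) = -2*t*t**2 = -2*t**3)
b/X(s(-14)) = 33456/((-2*(-12)**3)) = 33456/((-2*(-1728))) = 33456/3456 = 33456*(1/3456) = 697/72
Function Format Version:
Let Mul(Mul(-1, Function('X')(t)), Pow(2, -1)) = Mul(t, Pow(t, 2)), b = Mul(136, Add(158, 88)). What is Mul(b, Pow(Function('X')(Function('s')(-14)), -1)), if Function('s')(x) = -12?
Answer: Rational(697, 72) ≈ 9.6806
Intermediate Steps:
b = 33456 (b = Mul(136, 246) = 33456)
Function('X')(t) = Mul(-2, Pow(t, 3)) (Function('X')(t) = Mul(-2, Mul(t, Pow(t, 2))) = Mul(-2, Pow(t, 3)))
Mul(b, Pow(Function('X')(Function('s')(-14)), -1)) = Mul(33456, Pow(Mul(-2, Pow(-12, 3)), -1)) = Mul(33456, Pow(Mul(-2, -1728), -1)) = Mul(33456, Pow(3456, -1)) = Mul(33456, Rational(1, 3456)) = Rational(697, 72)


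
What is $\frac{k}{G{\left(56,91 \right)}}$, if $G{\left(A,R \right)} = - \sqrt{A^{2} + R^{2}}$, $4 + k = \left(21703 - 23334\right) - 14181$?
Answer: $\frac{15816 \sqrt{233}}{1631} \approx 148.02$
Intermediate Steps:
$k = -15816$ ($k = -4 + \left(\left(21703 - 23334\right) - 14181\right) = -4 - 15812 = -15816$)
$\frac{k}{G{\left(56,91 \right)}} = - \frac{15816}{\left(-1\right) \sqrt{56^{2} + 91^{2}}} = - \frac{15816}{\left(-1\right) \sqrt{3136 + 8281}} = - \frac{15816}{\left(-1\right) \sqrt{11417}} = - \frac{15816}{\left(-1\right) 7 \sqrt{233}} = - \frac{15816}{\left(-7\right) \sqrt{233}} = - 15816 \left(- \frac{\sqrt{233}}{1631}\right) = \frac{15816 \sqrt{233}}{1631}$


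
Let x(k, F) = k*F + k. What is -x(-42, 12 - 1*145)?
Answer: -5544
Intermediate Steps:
x(k, F) = k + F*k (x(k, F) = F*k + k = k + F*k)
-x(-42, 12 - 1*145) = -(-42)*(1 + (12 - 1*145)) = -(-42)*(1 + (12 - 145)) = -(-42)*(1 - 133) = -(-42)*(-132) = -1*5544 = -5544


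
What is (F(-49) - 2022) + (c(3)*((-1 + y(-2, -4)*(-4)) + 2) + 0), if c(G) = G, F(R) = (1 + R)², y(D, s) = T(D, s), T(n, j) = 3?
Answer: 249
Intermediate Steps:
y(D, s) = 3
(F(-49) - 2022) + (c(3)*((-1 + y(-2, -4)*(-4)) + 2) + 0) = ((1 - 49)² - 2022) + (3*((-1 + 3*(-4)) + 2) + 0) = ((-48)² - 2022) + (3*((-1 - 12) + 2) + 0) = (2304 - 2022) + (3*(-13 + 2) + 0) = 282 + (3*(-11) + 0) = 282 + (-33 + 0) = 282 - 33 = 249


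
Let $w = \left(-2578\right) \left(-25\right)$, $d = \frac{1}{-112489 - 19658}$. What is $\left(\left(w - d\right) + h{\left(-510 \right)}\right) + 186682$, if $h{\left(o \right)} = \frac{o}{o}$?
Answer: $\frac{33186472552}{132147} \approx 2.5113 \cdot 10^{5}$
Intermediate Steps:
$d = - \frac{1}{132147}$ ($d = \frac{1}{-132147} = - \frac{1}{132147} \approx -7.5673 \cdot 10^{-6}$)
$w = 64450$
$h{\left(o \right)} = 1$
$\left(\left(w - d\right) + h{\left(-510 \right)}\right) + 186682 = \left(\left(64450 - - \frac{1}{132147}\right) + 1\right) + 186682 = \left(\left(64450 + \frac{1}{132147}\right) + 1\right) + 186682 = \left(\frac{8516874151}{132147} + 1\right) + 186682 = \frac{8517006298}{132147} + 186682 = \frac{33186472552}{132147}$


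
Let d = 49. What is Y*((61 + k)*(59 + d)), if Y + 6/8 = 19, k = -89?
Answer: -55188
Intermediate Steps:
Y = 73/4 (Y = -¾ + 19 = 73/4 ≈ 18.250)
Y*((61 + k)*(59 + d)) = 73*((61 - 89)*(59 + 49))/4 = 73*(-28*108)/4 = (73/4)*(-3024) = -55188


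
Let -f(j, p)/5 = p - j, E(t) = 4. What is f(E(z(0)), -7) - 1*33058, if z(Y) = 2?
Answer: -33003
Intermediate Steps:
f(j, p) = -5*p + 5*j (f(j, p) = -5*(p - j) = -5*p + 5*j)
f(E(z(0)), -7) - 1*33058 = (-5*(-7) + 5*4) - 1*33058 = (35 + 20) - 33058 = 55 - 33058 = -33003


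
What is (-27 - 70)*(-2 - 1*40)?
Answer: 4074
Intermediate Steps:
(-27 - 70)*(-2 - 1*40) = -97*(-2 - 40) = -97*(-42) = 4074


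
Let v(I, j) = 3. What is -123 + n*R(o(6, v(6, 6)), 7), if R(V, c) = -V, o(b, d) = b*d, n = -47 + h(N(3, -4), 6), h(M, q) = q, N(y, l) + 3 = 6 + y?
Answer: 615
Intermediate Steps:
N(y, l) = 3 + y (N(y, l) = -3 + (6 + y) = 3 + y)
n = -41 (n = -47 + 6 = -41)
-123 + n*R(o(6, v(6, 6)), 7) = -123 - (-41)*6*3 = -123 - (-41)*18 = -123 - 41*(-18) = -123 + 738 = 615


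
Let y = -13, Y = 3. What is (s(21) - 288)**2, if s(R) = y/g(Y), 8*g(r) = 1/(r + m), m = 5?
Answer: 1254400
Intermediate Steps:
g(r) = 1/(8*(5 + r)) (g(r) = 1/(8*(r + 5)) = 1/(8*(5 + r)))
s(R) = -832 (s(R) = -13/(1/(8*(5 + 3))) = -13/((1/8)/8) = -13/((1/8)*(1/8)) = -13/1/64 = -13*64 = -832)
(s(21) - 288)**2 = (-832 - 288)**2 = (-1120)**2 = 1254400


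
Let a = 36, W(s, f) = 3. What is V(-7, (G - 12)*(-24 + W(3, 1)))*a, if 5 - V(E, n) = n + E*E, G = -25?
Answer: -29556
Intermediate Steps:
V(E, n) = 5 - n - E**2 (V(E, n) = 5 - (n + E*E) = 5 - (n + E**2) = 5 + (-n - E**2) = 5 - n - E**2)
V(-7, (G - 12)*(-24 + W(3, 1)))*a = (5 - (-25 - 12)*(-24 + 3) - 1*(-7)**2)*36 = (5 - (-37)*(-21) - 1*49)*36 = (5 - 1*777 - 49)*36 = (5 - 777 - 49)*36 = -821*36 = -29556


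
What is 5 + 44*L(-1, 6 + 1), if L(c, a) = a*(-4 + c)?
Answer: -1535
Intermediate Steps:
5 + 44*L(-1, 6 + 1) = 5 + 44*((6 + 1)*(-4 - 1)) = 5 + 44*(7*(-5)) = 5 + 44*(-35) = 5 - 1540 = -1535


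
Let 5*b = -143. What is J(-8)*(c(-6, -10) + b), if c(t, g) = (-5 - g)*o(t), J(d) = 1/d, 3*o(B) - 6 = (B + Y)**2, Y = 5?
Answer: 127/60 ≈ 2.1167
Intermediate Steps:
b = -143/5 (b = (1/5)*(-143) = -143/5 ≈ -28.600)
o(B) = 2 + (5 + B)**2/3 (o(B) = 2 + (B + 5)**2/3 = 2 + (5 + B)**2/3)
c(t, g) = (-5 - g)*(2 + (5 + t)**2/3)
J(-8)*(c(-6, -10) + b) = (-(5 - 10)*(6 + (5 - 6)**2)/3 - 143/5)/(-8) = -(-1/3*(-5)*(6 + (-1)**2) - 143/5)/8 = -(-1/3*(-5)*(6 + 1) - 143/5)/8 = -(-1/3*(-5)*7 - 143/5)/8 = -(35/3 - 143/5)/8 = -1/8*(-254/15) = 127/60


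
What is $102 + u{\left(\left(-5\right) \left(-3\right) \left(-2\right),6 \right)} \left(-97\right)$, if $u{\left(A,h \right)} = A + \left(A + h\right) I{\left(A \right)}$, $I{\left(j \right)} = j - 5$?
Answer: $-78468$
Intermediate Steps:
$I{\left(j \right)} = -5 + j$ ($I{\left(j \right)} = j - 5 = -5 + j$)
$u{\left(A,h \right)} = A + \left(-5 + A\right) \left(A + h\right)$ ($u{\left(A,h \right)} = A + \left(A + h\right) \left(-5 + A\right) = A + \left(-5 + A\right) \left(A + h\right)$)
$102 + u{\left(\left(-5\right) \left(-3\right) \left(-2\right),6 \right)} \left(-97\right) = 102 + \left(\left(-5\right) \left(-3\right) \left(-2\right) + \left(-5\right) \left(-3\right) \left(-2\right) \left(-5 + \left(-5\right) \left(-3\right) \left(-2\right)\right) + 6 \left(-5 + \left(-5\right) \left(-3\right) \left(-2\right)\right)\right) \left(-97\right) = 102 + \left(15 \left(-2\right) + 15 \left(-2\right) \left(-5 + 15 \left(-2\right)\right) + 6 \left(-5 + 15 \left(-2\right)\right)\right) \left(-97\right) = 102 + \left(-30 - 30 \left(-5 - 30\right) + 6 \left(-5 - 30\right)\right) \left(-97\right) = 102 + \left(-30 - -1050 + 6 \left(-35\right)\right) \left(-97\right) = 102 + \left(-30 + 1050 - 210\right) \left(-97\right) = 102 + 810 \left(-97\right) = 102 - 78570 = -78468$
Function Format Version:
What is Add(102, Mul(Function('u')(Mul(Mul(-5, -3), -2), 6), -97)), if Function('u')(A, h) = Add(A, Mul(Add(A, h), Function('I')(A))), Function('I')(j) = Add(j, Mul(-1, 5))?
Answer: -78468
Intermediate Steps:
Function('I')(j) = Add(-5, j) (Function('I')(j) = Add(j, -5) = Add(-5, j))
Function('u')(A, h) = Add(A, Mul(Add(-5, A), Add(A, h))) (Function('u')(A, h) = Add(A, Mul(Add(A, h), Add(-5, A))) = Add(A, Mul(Add(-5, A), Add(A, h))))
Add(102, Mul(Function('u')(Mul(Mul(-5, -3), -2), 6), -97)) = Add(102, Mul(Add(Mul(Mul(-5, -3), -2), Mul(Mul(Mul(-5, -3), -2), Add(-5, Mul(Mul(-5, -3), -2))), Mul(6, Add(-5, Mul(Mul(-5, -3), -2)))), -97)) = Add(102, Mul(Add(Mul(15, -2), Mul(Mul(15, -2), Add(-5, Mul(15, -2))), Mul(6, Add(-5, Mul(15, -2)))), -97)) = Add(102, Mul(Add(-30, Mul(-30, Add(-5, -30)), Mul(6, Add(-5, -30))), -97)) = Add(102, Mul(Add(-30, Mul(-30, -35), Mul(6, -35)), -97)) = Add(102, Mul(Add(-30, 1050, -210), -97)) = Add(102, Mul(810, -97)) = Add(102, -78570) = -78468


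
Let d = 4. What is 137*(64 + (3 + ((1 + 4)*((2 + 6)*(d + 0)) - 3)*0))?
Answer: 9179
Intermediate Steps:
137*(64 + (3 + ((1 + 4)*((2 + 6)*(d + 0)) - 3)*0)) = 137*(64 + (3 + ((1 + 4)*((2 + 6)*(4 + 0)) - 3)*0)) = 137*(64 + (3 + (5*(8*4) - 3)*0)) = 137*(64 + (3 + (5*32 - 3)*0)) = 137*(64 + (3 + (160 - 3)*0)) = 137*(64 + (3 + 157*0)) = 137*(64 + (3 + 0)) = 137*(64 + 3) = 137*67 = 9179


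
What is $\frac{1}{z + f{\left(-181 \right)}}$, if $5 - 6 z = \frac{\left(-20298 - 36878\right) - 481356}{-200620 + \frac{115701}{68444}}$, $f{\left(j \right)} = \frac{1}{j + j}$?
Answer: $\frac{24607253899}{9428942935} \approx 2.6098$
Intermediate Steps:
$f{\left(j \right)} = \frac{1}{2 j}$
$z = \frac{104938329}{271903358}$ ($z = \frac{5}{6} - \frac{\left(\left(-20298 - 36878\right) - 481356\right) \frac{1}{-200620 + \frac{115701}{68444}}}{6} = \frac{5}{6} - \frac{\left(\left(-20298 - 36878\right) - 481356\right) \frac{1}{-200620 + 115701 \cdot \frac{1}{68444}}}{6} = \frac{5}{6} - \frac{\left(-57176 - 481356\right) \frac{1}{-200620 + \frac{115701}{68444}}}{6} = \frac{5}{6} - \frac{\left(-538532\right) \frac{1}{- \frac{13731119579}{68444}}}{6} = \frac{5}{6} - \frac{\left(-538532\right) \left(- \frac{68444}{13731119579}\right)}{6} = \frac{5}{6} - \frac{182471704}{407855037} = \frac{104938329}{271903358} \approx 0.38594$)
$\frac{1}{z + f{\left(-181 \right)}} = \frac{1}{\frac{104938329}{271903358} + \frac{1}{2 \left(-181\right)}} = \frac{1}{\frac{104938329}{271903358} + \frac{1}{2} \left(- \frac{1}{181}\right)} = \frac{1}{\frac{104938329}{271903358} - \frac{1}{362}} = \frac{1}{\frac{9428942935}{24607253899}} = \frac{24607253899}{9428942935}$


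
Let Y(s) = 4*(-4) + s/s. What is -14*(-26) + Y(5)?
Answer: 349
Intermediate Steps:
Y(s) = -15 (Y(s) = -16 + 1 = -15)
-14*(-26) + Y(5) = -14*(-26) - 15 = 364 - 15 = 349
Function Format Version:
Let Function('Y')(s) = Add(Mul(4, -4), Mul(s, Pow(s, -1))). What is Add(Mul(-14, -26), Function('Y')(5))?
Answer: 349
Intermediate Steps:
Function('Y')(s) = -15 (Function('Y')(s) = Add(-16, 1) = -15)
Add(Mul(-14, -26), Function('Y')(5)) = Add(Mul(-14, -26), -15) = Add(364, -15) = 349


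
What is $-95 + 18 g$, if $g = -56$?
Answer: $-1103$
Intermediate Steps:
$-95 + 18 g = -95 + 18 \left(-56\right) = -95 - 1008 = -1103$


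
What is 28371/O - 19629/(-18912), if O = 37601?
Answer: 424874127/237036704 ≈ 1.7924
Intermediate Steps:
28371/O - 19629/(-18912) = 28371/37601 - 19629/(-18912) = 28371*(1/37601) - 19629*(-1/18912) = 28371/37601 + 6543/6304 = 424874127/237036704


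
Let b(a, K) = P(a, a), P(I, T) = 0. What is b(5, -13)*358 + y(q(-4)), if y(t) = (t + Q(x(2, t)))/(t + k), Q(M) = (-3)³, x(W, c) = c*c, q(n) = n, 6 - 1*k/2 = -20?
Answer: -31/48 ≈ -0.64583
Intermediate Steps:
k = 52 (k = 12 - 2*(-20) = 12 + 40 = 52)
b(a, K) = 0
x(W, c) = c²
Q(M) = -27
y(t) = (-27 + t)/(52 + t) (y(t) = (t - 27)/(t + 52) = (-27 + t)/(52 + t))
b(5, -13)*358 + y(q(-4)) = 0*358 + (-27 - 4)/(52 - 4) = 0 - 31/48 = -31/48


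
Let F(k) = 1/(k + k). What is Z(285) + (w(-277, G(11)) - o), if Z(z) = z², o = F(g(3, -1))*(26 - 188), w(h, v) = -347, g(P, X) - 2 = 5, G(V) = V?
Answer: 566227/7 ≈ 80890.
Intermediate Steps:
g(P, X) = 7 (g(P, X) = 2 + 5 = 7)
F(k) = 1/(2*k)
o = -81/7 (o = ((½)/7)*(26 - 188) = ((½)*(⅐))*(-162) = (1/14)*(-162) = -81/7 ≈ -11.571)
Z(285) + (w(-277, G(11)) - o) = 285² + (-347 - 1*(-81/7)) = 81225 + (-347 + 81/7) = 81225 - 2348/7 = 566227/7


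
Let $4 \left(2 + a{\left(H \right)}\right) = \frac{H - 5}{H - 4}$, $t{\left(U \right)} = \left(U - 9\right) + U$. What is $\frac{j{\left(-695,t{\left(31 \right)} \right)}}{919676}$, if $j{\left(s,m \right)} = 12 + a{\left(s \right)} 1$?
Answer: $\frac{7165}{642853524} \approx 1.1146 \cdot 10^{-5}$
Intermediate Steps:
$t{\left(U \right)} = -9 + 2 U$ ($t{\left(U \right)} = \left(-9 + U\right) + U = -9 + 2 U$)
$a{\left(H \right)} = -2 + \frac{-5 + H}{4 \left(-4 + H\right)}$ ($a{\left(H \right)} = -2 + \frac{\left(H - 5\right) \frac{1}{H - 4}}{4} = -2 + \frac{\left(-5 + H\right) \frac{1}{-4 + H}}{4} = -2 + \frac{\frac{1}{-4 + H} \left(-5 + H\right)}{4} = -2 + \frac{-5 + H}{4 \left(-4 + H\right)}$)
$j{\left(s,m \right)} = 12 + \frac{27 - 7 s}{4 \left(-4 + s\right)}$ ($j{\left(s,m \right)} = 12 + \frac{27 - 7 s}{4 \left(-4 + s\right)} 1 = 12 + \frac{27 - 7 s}{4 \left(-4 + s\right)}$)
$\frac{j{\left(-695,t{\left(31 \right)} \right)}}{919676} = \frac{\frac{1}{4} \frac{1}{-4 - 695} \left(-165 + 41 \left(-695\right)\right)}{919676} = \frac{-165 - 28495}{4 \left(-699\right)} \frac{1}{919676} = \frac{1}{4} \left(- \frac{1}{699}\right) \left(-28660\right) \frac{1}{919676} = \frac{7165}{699} \cdot \frac{1}{919676} = \frac{7165}{642853524}$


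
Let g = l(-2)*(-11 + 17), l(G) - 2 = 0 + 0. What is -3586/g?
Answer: -1793/6 ≈ -298.83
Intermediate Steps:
l(G) = 2 (l(G) = 2 + (0 + 0) = 2 + 0 = 2)
g = 12 (g = 2*(-11 + 17) = 2*6 = 12)
-3586/g = -3586/12 = -3586*1/12 = -1793/6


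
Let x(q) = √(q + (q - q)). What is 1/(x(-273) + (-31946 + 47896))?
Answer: 15950/254402773 - I*√273/254402773 ≈ 6.2696e-5 - 6.4947e-8*I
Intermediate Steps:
x(q) = √q (x(q) = √(q + 0) = √q)
1/(x(-273) + (-31946 + 47896)) = 1/(√(-273) + (-31946 + 47896)) = 1/(I*√273 + 15950) = 1/(15950 + I*√273)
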